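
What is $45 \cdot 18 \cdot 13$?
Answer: $10530$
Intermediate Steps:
$45 \cdot 18 \cdot 13 = 810 \cdot 13 = 10530$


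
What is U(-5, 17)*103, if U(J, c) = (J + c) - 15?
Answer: -309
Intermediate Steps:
U(J, c) = -15 + J + c
U(-5, 17)*103 = (-15 - 5 + 17)*103 = -3*103 = -309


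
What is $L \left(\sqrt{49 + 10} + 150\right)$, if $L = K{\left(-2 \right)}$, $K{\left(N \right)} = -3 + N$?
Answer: $-750 - 5 \sqrt{59} \approx -788.41$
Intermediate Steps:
$L = -5$ ($L = -3 - 2 = -5$)
$L \left(\sqrt{49 + 10} + 150\right) = - 5 \left(\sqrt{49 + 10} + 150\right) = - 5 \left(\sqrt{59} + 150\right) = - 5 \left(150 + \sqrt{59}\right) = -750 - 5 \sqrt{59}$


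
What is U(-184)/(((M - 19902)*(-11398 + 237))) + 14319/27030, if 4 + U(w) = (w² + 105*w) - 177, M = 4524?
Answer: 6207104112/11715311065 ≈ 0.52983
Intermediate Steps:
U(w) = -181 + w² + 105*w (U(w) = -4 + ((w² + 105*w) - 177) = -4 + (-177 + w² + 105*w) = -181 + w² + 105*w)
U(-184)/(((M - 19902)*(-11398 + 237))) + 14319/27030 = (-181 + (-184)² + 105*(-184))/(((4524 - 19902)*(-11398 + 237))) + 14319/27030 = (-181 + 33856 - 19320)/((-15378*(-11161))) + 14319*(1/27030) = 14355/171633858 + 4773/9010 = 14355*(1/171633858) + 4773/9010 = 435/5201026 + 4773/9010 = 6207104112/11715311065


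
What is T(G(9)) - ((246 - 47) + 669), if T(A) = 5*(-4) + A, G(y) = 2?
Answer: -886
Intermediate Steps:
T(A) = -20 + A
T(G(9)) - ((246 - 47) + 669) = (-20 + 2) - ((246 - 47) + 669) = -18 - (199 + 669) = -18 - 1*868 = -18 - 868 = -886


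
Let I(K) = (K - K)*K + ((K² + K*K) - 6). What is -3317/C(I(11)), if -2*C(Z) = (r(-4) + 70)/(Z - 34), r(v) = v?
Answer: 670034/33 ≈ 20304.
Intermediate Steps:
I(K) = -6 + 2*K² (I(K) = 0*K + ((K² + K²) - 6) = 0 + (2*K² - 6) = 0 + (-6 + 2*K²) = -6 + 2*K²)
C(Z) = -33/(-34 + Z) (C(Z) = -(-4 + 70)/(2*(Z - 34)) = -33/(-34 + Z))
-3317/C(I(11)) = -3317/((-33/(-34 + (-6 + 2*11²)))) = -3317/((-33/(-34 + (-6 + 2*121)))) = -3317/((-33/(-34 + (-6 + 242)))) = -3317/((-33/(-34 + 236))) = -3317/((-33/202)) = -3317/((-33*1/202)) = -3317/(-33/202) = -3317*(-202/33) = 670034/33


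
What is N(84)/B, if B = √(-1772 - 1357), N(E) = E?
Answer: -4*I*√3129/149 ≈ -1.5017*I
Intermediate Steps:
B = I*√3129 (B = √(-3129) = I*√3129 ≈ 55.937*I)
N(84)/B = 84/((I*√3129)) = 84*(-I*√3129/3129) = -4*I*√3129/149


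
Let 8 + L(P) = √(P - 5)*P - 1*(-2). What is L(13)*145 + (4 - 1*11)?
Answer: -877 + 3770*√2 ≈ 4454.6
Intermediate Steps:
L(P) = -6 + P*√(-5 + P) (L(P) = -8 + (√(P - 5)*P - 1*(-2)) = -8 + (√(-5 + P)*P + 2) = -8 + (P*√(-5 + P) + 2) = -8 + (2 + P*√(-5 + P)) = -6 + P*√(-5 + P))
L(13)*145 + (4 - 1*11) = (-6 + 13*√(-5 + 13))*145 + (4 - 1*11) = (-6 + 13*√8)*145 + (4 - 11) = (-6 + 13*(2*√2))*145 - 7 = (-6 + 26*√2)*145 - 7 = (-870 + 3770*√2) - 7 = -877 + 3770*√2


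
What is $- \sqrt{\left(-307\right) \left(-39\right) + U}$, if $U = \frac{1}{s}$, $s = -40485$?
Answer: $- \frac{2 \sqrt{4906042177110}}{40485} \approx -109.42$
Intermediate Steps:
$U = - \frac{1}{40485}$ ($U = \frac{1}{-40485} = - \frac{1}{40485} \approx -2.4701 \cdot 10^{-5}$)
$- \sqrt{\left(-307\right) \left(-39\right) + U} = - \sqrt{\left(-307\right) \left(-39\right) - \frac{1}{40485}} = - \sqrt{11973 - \frac{1}{40485}} = - \sqrt{\frac{484726904}{40485}} = - \frac{2 \sqrt{4906042177110}}{40485}$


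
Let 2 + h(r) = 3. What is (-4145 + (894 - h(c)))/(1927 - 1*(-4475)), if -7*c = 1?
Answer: -542/1067 ≈ -0.50797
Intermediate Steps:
c = -⅐ (c = -⅐*1 = -⅐ ≈ -0.14286)
h(r) = 1 (h(r) = -2 + 3 = 1)
(-4145 + (894 - h(c)))/(1927 - 1*(-4475)) = (-4145 + (894 - 1*1))/(1927 - 1*(-4475)) = (-4145 + (894 - 1))/(1927 + 4475) = (-4145 + 893)/6402 = -3252*1/6402 = -542/1067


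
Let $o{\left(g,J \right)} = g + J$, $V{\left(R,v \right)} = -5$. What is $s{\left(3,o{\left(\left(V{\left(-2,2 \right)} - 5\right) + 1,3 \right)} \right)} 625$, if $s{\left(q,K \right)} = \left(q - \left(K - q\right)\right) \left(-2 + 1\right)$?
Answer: $-7500$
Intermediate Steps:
$o{\left(g,J \right)} = J + g$
$s{\left(q,K \right)} = K - 2 q$ ($s{\left(q,K \right)} = \left(- K + 2 q\right) \left(-1\right) = K - 2 q$)
$s{\left(3,o{\left(\left(V{\left(-2,2 \right)} - 5\right) + 1,3 \right)} \right)} 625 = \left(\left(3 + \left(\left(-5 - 5\right) + 1\right)\right) - 6\right) 625 = \left(\left(3 + \left(-10 + 1\right)\right) - 6\right) 625 = \left(\left(3 - 9\right) - 6\right) 625 = \left(-6 - 6\right) 625 = \left(-12\right) 625 = -7500$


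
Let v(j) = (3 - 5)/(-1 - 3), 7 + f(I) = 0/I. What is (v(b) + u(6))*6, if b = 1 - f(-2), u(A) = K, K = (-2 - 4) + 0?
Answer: -33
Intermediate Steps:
f(I) = -7 (f(I) = -7 + 0/I = -7 + 0 = -7)
K = -6 (K = -6 + 0 = -6)
u(A) = -6
b = 8 (b = 1 - 1*(-7) = 1 + 7 = 8)
v(j) = ½ (v(j) = -2/(-4) = -2*(-¼) = ½)
(v(b) + u(6))*6 = (½ - 6)*6 = -11/2*6 = -33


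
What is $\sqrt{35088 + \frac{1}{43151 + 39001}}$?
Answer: $\frac{\sqrt{6577977678314}}{13692} \approx 187.32$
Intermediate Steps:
$\sqrt{35088 + \frac{1}{43151 + 39001}} = \sqrt{35088 + \frac{1}{82152}} = \sqrt{\frac{2882549377}{82152}} = \frac{\sqrt{6577977678314}}{13692}$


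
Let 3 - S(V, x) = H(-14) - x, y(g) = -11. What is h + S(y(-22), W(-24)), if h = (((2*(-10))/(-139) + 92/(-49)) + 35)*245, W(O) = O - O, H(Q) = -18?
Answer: 1135804/139 ≈ 8171.3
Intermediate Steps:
W(O) = 0
S(V, x) = 21 + x (S(V, x) = 3 - (-18 - x) = 3 + (18 + x) = 21 + x)
h = 1132885/139 (h = ((-20*(-1/139) + 92*(-1/49)) + 35)*245 = ((20/139 - 92/49) + 35)*245 = (-11808/6811 + 35)*245 = (226577/6811)*245 = 1132885/139 ≈ 8150.3)
h + S(y(-22), W(-24)) = 1132885/139 + (21 + 0) = 1132885/139 + 21 = 1135804/139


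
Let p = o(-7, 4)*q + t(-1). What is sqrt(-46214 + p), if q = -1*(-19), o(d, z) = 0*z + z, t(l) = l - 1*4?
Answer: 3*I*sqrt(5127) ≈ 214.81*I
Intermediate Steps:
t(l) = -4 + l (t(l) = l - 4 = -4 + l)
o(d, z) = z (o(d, z) = 0 + z = z)
q = 19
p = 71 (p = 4*19 + (-4 - 1) = 76 - 5 = 71)
sqrt(-46214 + p) = sqrt(-46214 + 71) = sqrt(-46143) = 3*I*sqrt(5127)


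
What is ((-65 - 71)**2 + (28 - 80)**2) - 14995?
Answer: 6205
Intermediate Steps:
((-65 - 71)**2 + (28 - 80)**2) - 14995 = ((-136)**2 + (-52)**2) - 14995 = (18496 + 2704) - 14995 = 21200 - 14995 = 6205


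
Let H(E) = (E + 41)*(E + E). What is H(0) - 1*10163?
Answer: -10163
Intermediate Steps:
H(E) = 2*E*(41 + E) (H(E) = (41 + E)*(2*E) = 2*E*(41 + E))
H(0) - 1*10163 = 2*0*(41 + 0) - 1*10163 = 2*0*41 - 10163 = 0 - 10163 = -10163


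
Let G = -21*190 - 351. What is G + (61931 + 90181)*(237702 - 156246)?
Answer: 12390430731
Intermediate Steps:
G = -4341 (G = -3990 - 351 = -4341)
G + (61931 + 90181)*(237702 - 156246) = -4341 + (61931 + 90181)*(237702 - 156246) = -4341 + 152112*81456 = -4341 + 12390435072 = 12390430731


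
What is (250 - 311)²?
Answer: 3721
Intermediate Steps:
(250 - 311)² = (-61)² = 3721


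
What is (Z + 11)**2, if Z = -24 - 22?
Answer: 1225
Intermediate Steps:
Z = -46
(Z + 11)**2 = (-46 + 11)**2 = (-35)**2 = 1225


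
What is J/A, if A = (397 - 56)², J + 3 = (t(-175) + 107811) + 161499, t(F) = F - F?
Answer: 269307/116281 ≈ 2.3160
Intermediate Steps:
t(F) = 0
J = 269307 (J = -3 + ((0 + 107811) + 161499) = -3 + (107811 + 161499) = -3 + 269310 = 269307)
A = 116281 (A = 341² = 116281)
J/A = 269307/116281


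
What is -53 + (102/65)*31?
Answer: -283/65 ≈ -4.3538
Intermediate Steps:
-53 + (102/65)*31 = -53 + 3162/65 = -283/65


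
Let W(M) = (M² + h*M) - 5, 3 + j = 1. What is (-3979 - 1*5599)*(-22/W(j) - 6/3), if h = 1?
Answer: -153248/3 ≈ -51083.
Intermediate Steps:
j = -2 (j = -3 + 1 = -2)
W(M) = -5 + M + M² (W(M) = (M² + 1*M) - 5 = (M² + M) - 5 = (M + M²) - 5 = -5 + M + M²)
(-3979 - 1*5599)*(-22/W(j) - 6/3) = (-3979 - 1*5599)*(-22/(-5 - 2 + (-2)²) - 6/3) = (-3979 - 5599)*(-22/(-5 - 2 + 4) - 6*⅓) = -9578*(-22/(-3) - 2) = -9578*(-22*(-⅓) - 2) = -9578*(22/3 - 2) = -9578*16/3 = -153248/3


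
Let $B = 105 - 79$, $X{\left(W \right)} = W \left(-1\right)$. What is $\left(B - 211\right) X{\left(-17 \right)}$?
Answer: $-3145$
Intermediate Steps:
$X{\left(W \right)} = - W$
$B = 26$
$\left(B - 211\right) X{\left(-17 \right)} = \left(26 - 211\right) \left(\left(-1\right) \left(-17\right)\right) = \left(-185\right) 17 = -3145$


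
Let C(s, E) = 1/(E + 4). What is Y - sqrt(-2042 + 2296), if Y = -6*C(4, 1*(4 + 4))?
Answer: -1/2 - sqrt(254) ≈ -16.437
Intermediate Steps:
C(s, E) = 1/(4 + E)
Y = -1/2 (Y = -6/(4 + 1*(4 + 4)) = -6/(4 + 1*8) = -6/(4 + 8) = -6/12 = -6*1/12 = -1/2 ≈ -0.50000)
Y - sqrt(-2042 + 2296) = -1/2 - sqrt(-2042 + 2296) = -1/2 - sqrt(254)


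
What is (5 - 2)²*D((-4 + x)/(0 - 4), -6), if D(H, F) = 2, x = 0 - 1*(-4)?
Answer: 18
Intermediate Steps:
x = 4 (x = 0 + 4 = 4)
(5 - 2)²*D((-4 + x)/(0 - 4), -6) = (5 - 2)²*2 = 3²*2 = 9*2 = 18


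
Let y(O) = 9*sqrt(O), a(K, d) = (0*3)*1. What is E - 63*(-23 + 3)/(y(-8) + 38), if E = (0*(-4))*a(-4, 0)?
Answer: 11970/523 - 5670*I*sqrt(2)/523 ≈ 22.887 - 15.332*I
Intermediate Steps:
a(K, d) = 0 (a(K, d) = 0*1 = 0)
E = 0 (E = (0*(-4))*0 = 0*0 = 0)
E - 63*(-23 + 3)/(y(-8) + 38) = 0 - 63*(-23 + 3)/(9*sqrt(-8) + 38) = 0 - (-1260)/(9*(2*I*sqrt(2)) + 38) = 0 - (-1260)/(18*I*sqrt(2) + 38) = 0 - (-1260)/(38 + 18*I*sqrt(2)) = 0 + 1260/(38 + 18*I*sqrt(2)) = 1260/(38 + 18*I*sqrt(2))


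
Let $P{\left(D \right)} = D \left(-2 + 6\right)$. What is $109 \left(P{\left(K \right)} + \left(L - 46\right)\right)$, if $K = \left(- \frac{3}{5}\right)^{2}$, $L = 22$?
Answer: $- \frac{61476}{25} \approx -2459.0$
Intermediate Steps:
$K = \frac{9}{25}$ ($K = \left(\left(-3\right) \frac{1}{5}\right)^{2} = \left(- \frac{3}{5}\right)^{2} = \frac{9}{25} \approx 0.36$)
$P{\left(D \right)} = 4 D$ ($P{\left(D \right)} = D 4 = 4 D$)
$109 \left(P{\left(K \right)} + \left(L - 46\right)\right) = 109 \left(4 \cdot \frac{9}{25} + \left(22 - 46\right)\right) = 109 \left(\frac{36}{25} + \left(22 - 46\right)\right) = 109 \left(\frac{36}{25} - 24\right) = 109 \left(- \frac{564}{25}\right) = - \frac{61476}{25}$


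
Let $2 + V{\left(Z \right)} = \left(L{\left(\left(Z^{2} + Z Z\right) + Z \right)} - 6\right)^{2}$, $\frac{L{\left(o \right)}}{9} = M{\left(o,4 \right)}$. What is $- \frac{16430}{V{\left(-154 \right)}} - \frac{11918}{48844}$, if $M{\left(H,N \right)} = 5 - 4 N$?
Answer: $- \frac{466939517}{269203706} \approx -1.7345$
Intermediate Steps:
$L{\left(o \right)} = -99$ ($L{\left(o \right)} = 9 \left(5 - 16\right) = 9 \left(-11\right) = -99$)
$V{\left(Z \right)} = 11023$ ($V{\left(Z \right)} = -2 + \left(-99 - 6\right)^{2} = -2 + \left(-105\right)^{2} = -2 + 11025 = 11023$)
$- \frac{16430}{V{\left(-154 \right)}} - \frac{11918}{48844} = - \frac{16430}{11023} - \frac{11918}{48844} = \left(-16430\right) \frac{1}{11023} - \frac{5959}{24422} = - \frac{16430}{11023} - \frac{5959}{24422} = - \frac{466939517}{269203706}$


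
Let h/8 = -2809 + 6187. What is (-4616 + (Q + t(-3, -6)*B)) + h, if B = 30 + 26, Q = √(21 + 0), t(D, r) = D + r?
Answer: 21904 + √21 ≈ 21909.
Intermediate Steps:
Q = √21 ≈ 4.5826
B = 56
h = 27024 (h = 8*(-2809 + 6187) = 8*3378 = 27024)
(-4616 + (Q + t(-3, -6)*B)) + h = (-4616 + (√21 + (-3 - 6)*56)) + 27024 = (-4616 + (√21 - 9*56)) + 27024 = (-4616 + (√21 - 504)) + 27024 = (-4616 + (-504 + √21)) + 27024 = (-5120 + √21) + 27024 = 21904 + √21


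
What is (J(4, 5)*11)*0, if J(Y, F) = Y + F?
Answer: 0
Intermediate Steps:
J(Y, F) = F + Y
(J(4, 5)*11)*0 = ((5 + 4)*11)*0 = (9*11)*0 = 99*0 = 0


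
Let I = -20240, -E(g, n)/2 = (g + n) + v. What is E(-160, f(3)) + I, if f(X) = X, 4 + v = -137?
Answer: -19644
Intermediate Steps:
v = -141 (v = -4 - 137 = -141)
E(g, n) = 282 - 2*g - 2*n (E(g, n) = -2*((g + n) - 141) = -2*(-141 + g + n) = 282 - 2*g - 2*n)
E(-160, f(3)) + I = (282 - 2*(-160) - 2*3) - 20240 = (282 + 320 - 6) - 20240 = 596 - 20240 = -19644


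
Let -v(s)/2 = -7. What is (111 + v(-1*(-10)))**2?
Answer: 15625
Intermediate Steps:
v(s) = 14 (v(s) = -2*(-7) = 14)
(111 + v(-1*(-10)))**2 = (111 + 14)**2 = 125**2 = 15625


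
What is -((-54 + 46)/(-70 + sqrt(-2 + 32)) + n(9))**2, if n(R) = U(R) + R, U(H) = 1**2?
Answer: -121327476/1185845 - 39408*sqrt(30)/1185845 ≈ -102.50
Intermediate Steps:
U(H) = 1
n(R) = 1 + R
-((-54 + 46)/(-70 + sqrt(-2 + 32)) + n(9))**2 = -((-54 + 46)/(-70 + sqrt(-2 + 32)) + (1 + 9))**2 = -(-8/(-70 + sqrt(30)) + 10)**2 = -(10 - 8/(-70 + sqrt(30)))**2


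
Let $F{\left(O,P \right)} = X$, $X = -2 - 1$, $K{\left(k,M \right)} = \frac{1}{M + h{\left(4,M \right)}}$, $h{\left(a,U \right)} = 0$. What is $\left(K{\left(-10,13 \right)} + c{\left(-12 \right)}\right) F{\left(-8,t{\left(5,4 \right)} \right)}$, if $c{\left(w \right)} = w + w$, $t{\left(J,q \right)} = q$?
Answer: $\frac{933}{13} \approx 71.769$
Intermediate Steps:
$K{\left(k,M \right)} = \frac{1}{M}$ ($K{\left(k,M \right)} = \frac{1}{M + 0} = \frac{1}{M}$)
$X = -3$ ($X = -2 - 1 = -3$)
$F{\left(O,P \right)} = -3$
$c{\left(w \right)} = 2 w$
$\left(K{\left(-10,13 \right)} + c{\left(-12 \right)}\right) F{\left(-8,t{\left(5,4 \right)} \right)} = \left(\frac{1}{13} + 2 \left(-12\right)\right) \left(-3\right) = \left(\frac{1}{13} - 24\right) \left(-3\right) = \left(- \frac{311}{13}\right) \left(-3\right) = \frac{933}{13}$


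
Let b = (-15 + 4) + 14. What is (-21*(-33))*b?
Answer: 2079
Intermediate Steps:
b = 3 (b = -11 + 14 = 3)
(-21*(-33))*b = -21*(-33)*3 = 693*3 = 2079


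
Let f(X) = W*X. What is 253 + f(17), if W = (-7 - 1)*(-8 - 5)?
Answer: 2021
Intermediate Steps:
W = 104 (W = -8*(-13) = 104)
f(X) = 104*X
253 + f(17) = 253 + 104*17 = 253 + 1768 = 2021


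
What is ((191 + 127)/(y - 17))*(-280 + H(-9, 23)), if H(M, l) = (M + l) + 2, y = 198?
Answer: -83952/181 ≈ -463.82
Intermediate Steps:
H(M, l) = 2 + M + l
((191 + 127)/(y - 17))*(-280 + H(-9, 23)) = ((191 + 127)/(198 - 17))*(-280 + (2 - 9 + 23)) = (318/181)*(-280 + 16) = (318*(1/181))*(-264) = (318/181)*(-264) = -83952/181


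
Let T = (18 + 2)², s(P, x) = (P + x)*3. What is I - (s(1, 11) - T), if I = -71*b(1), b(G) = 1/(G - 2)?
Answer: 435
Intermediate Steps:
b(G) = 1/(-2 + G)
s(P, x) = 3*P + 3*x
T = 400 (T = 20² = 400)
I = 71 (I = -71/(-2 + 1) = -71/(-1) = -71*(-1) = 71)
I - (s(1, 11) - T) = 71 - ((3*1 + 3*11) - 1*400) = 71 - ((3 + 33) - 400) = 71 - (36 - 400) = 71 - 1*(-364) = 71 + 364 = 435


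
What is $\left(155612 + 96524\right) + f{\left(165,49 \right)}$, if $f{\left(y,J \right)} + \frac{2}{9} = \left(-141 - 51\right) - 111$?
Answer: $\frac{2266495}{9} \approx 2.5183 \cdot 10^{5}$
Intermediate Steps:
$f{\left(y,J \right)} = - \frac{2729}{9}$ ($f{\left(y,J \right)} = - \frac{2}{9} - 303 = - \frac{2729}{9}$)
$\left(155612 + 96524\right) + f{\left(165,49 \right)} = \left(155612 + 96524\right) - \frac{2729}{9} = 252136 - \frac{2729}{9} = \frac{2266495}{9}$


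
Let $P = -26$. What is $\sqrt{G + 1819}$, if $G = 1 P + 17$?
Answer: $\sqrt{1810} \approx 42.544$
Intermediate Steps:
$G = -9$ ($G = 1 \left(-26\right) + 17 = -26 + 17 = -9$)
$\sqrt{G + 1819} = \sqrt{-9 + 1819} = \sqrt{1810}$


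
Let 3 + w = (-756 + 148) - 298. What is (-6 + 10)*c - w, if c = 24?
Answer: 1005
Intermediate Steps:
w = -909 (w = -3 + ((-756 + 148) - 298) = -3 + (-608 - 298) = -3 - 906 = -909)
(-6 + 10)*c - w = (-6 + 10)*24 - 1*(-909) = 4*24 + 909 = 96 + 909 = 1005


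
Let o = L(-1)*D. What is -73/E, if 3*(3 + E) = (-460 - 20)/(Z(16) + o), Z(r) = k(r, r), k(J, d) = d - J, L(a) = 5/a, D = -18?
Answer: 657/43 ≈ 15.279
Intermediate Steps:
o = 90 (o = (5/(-1))*(-18) = (5*(-1))*(-18) = -5*(-18) = 90)
Z(r) = 0 (Z(r) = r - r = 0)
E = -43/9 (E = -3 + ((-460 - 20)/(0 + 90))/3 = -3 + (-480/90)/3 = -3 + (-480*1/90)/3 = -3 + (⅓)*(-16/3) = -3 - 16/9 = -43/9 ≈ -4.7778)
-73/E = -73/(-43/9) = -73*(-9/43) = 657/43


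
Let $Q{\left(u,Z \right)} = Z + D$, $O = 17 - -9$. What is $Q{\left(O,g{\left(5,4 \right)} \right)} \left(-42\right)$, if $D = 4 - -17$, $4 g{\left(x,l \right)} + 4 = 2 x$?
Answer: $-945$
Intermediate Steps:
$g{\left(x,l \right)} = -1 + \frac{x}{2}$ ($g{\left(x,l \right)} = -1 + \frac{2 x}{4} = -1 + \frac{x}{2}$)
$D = 21$ ($D = 4 + 17 = 21$)
$O = 26$ ($O = 17 + 9 = 26$)
$Q{\left(u,Z \right)} = 21 + Z$ ($Q{\left(u,Z \right)} = Z + 21 = 21 + Z$)
$Q{\left(O,g{\left(5,4 \right)} \right)} \left(-42\right) = \left(21 + \left(-1 + \frac{1}{2} \cdot 5\right)\right) \left(-42\right) = \left(21 + \left(-1 + \frac{5}{2}\right)\right) \left(-42\right) = \left(21 + \frac{3}{2}\right) \left(-42\right) = \frac{45}{2} \left(-42\right) = -945$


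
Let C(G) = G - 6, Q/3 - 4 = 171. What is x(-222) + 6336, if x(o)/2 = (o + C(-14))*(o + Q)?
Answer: -140316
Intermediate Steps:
Q = 525 (Q = 12 + 3*171 = 12 + 513 = 525)
C(G) = -6 + G
x(o) = 2*(-20 + o)*(525 + o) (x(o) = 2*((o + (-6 - 14))*(o + 525)) = 2*((o - 20)*(525 + o)) = 2*((-20 + o)*(525 + o)) = 2*(-20 + o)*(525 + o))
x(-222) + 6336 = (-21000 + 2*(-222)**2 + 1010*(-222)) + 6336 = (-21000 + 2*49284 - 224220) + 6336 = (-21000 + 98568 - 224220) + 6336 = -146652 + 6336 = -140316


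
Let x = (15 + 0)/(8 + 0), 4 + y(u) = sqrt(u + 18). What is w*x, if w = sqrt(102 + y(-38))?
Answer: 15*sqrt(98 + 2*I*sqrt(5))/8 ≈ 18.566 + 0.42341*I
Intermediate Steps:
y(u) = -4 + sqrt(18 + u) (y(u) = -4 + sqrt(u + 18) = -4 + sqrt(18 + u))
x = 15/8 ≈ 1.8750
w = sqrt(98 + 2*I*sqrt(5)) (w = sqrt(102 + (-4 + sqrt(18 - 38))) = sqrt(102 + (-4 + sqrt(-20))) = sqrt(102 + (-4 + 2*I*sqrt(5))) = sqrt(98 + 2*I*sqrt(5)) ≈ 9.9021 + 0.2258*I)
w*x = sqrt(98 + 2*I*sqrt(5))*(15/8) = 15*sqrt(98 + 2*I*sqrt(5))/8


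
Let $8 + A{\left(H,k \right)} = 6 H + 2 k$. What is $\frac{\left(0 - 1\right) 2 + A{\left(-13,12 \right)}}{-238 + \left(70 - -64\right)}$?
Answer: $\frac{8}{13} \approx 0.61539$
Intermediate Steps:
$A{\left(H,k \right)} = -8 + 2 k + 6 H$ ($A{\left(H,k \right)} = -8 + \left(6 H + 2 k\right) = -8 + \left(2 k + 6 H\right) = -8 + 2 k + 6 H$)
$\frac{\left(0 - 1\right) 2 + A{\left(-13,12 \right)}}{-238 + \left(70 - -64\right)} = \frac{\left(0 - 1\right) 2 + \left(-8 + 2 \cdot 12 + 6 \left(-13\right)\right)}{-238 + \left(70 - -64\right)} = \frac{\left(-1\right) 2 - 62}{-238 + \left(70 + 64\right)} = \frac{-2 - 62}{-238 + 134} = - \frac{64}{-104} = \left(-64\right) \left(- \frac{1}{104}\right) = \frac{8}{13}$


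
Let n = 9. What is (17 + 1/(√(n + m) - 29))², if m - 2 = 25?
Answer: 152100/529 ≈ 287.52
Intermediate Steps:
m = 27 (m = 2 + 25 = 27)
(17 + 1/(√(n + m) - 29))² = (17 + 1/(√(9 + 27) - 29))² = (17 + 1/(√36 - 29))² = (17 + 1/(6 - 29))² = (17 + 1/(-23))² = (17 - 1/23)² = (390/23)² = 152100/529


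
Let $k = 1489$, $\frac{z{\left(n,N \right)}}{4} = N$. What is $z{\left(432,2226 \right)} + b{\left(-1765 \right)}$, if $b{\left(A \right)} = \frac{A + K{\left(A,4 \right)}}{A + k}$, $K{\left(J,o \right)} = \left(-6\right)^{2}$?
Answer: $\frac{2459233}{276} \approx 8910.3$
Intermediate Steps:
$z{\left(n,N \right)} = 4 N$
$K{\left(J,o \right)} = 36$
$b{\left(A \right)} = \frac{36 + A}{1489 + A}$ ($b{\left(A \right)} = \frac{A + 36}{A + 1489} = \frac{36 + A}{1489 + A}$)
$z{\left(432,2226 \right)} + b{\left(-1765 \right)} = 4 \cdot 2226 + \frac{36 - 1765}{1489 - 1765} = 8904 + \frac{1}{-276} \left(-1729\right) = 8904 - - \frac{1729}{276} = 8904 + \frac{1729}{276} = \frac{2459233}{276}$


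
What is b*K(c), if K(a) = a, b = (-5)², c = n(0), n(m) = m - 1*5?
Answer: -125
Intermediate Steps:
n(m) = -5 + m (n(m) = m - 5 = -5 + m)
c = -5 (c = -5 + 0 = -5)
b = 25
b*K(c) = 25*(-5) = -125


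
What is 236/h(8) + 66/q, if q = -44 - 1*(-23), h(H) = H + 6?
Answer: 96/7 ≈ 13.714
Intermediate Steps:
h(H) = 6 + H
q = -21 (q = -44 + 23 = -21)
236/h(8) + 66/q = 236/(6 + 8) + 66/(-21) = 236/14 + 66*(-1/21) = 236*(1/14) - 22/7 = 118/7 - 22/7 = 96/7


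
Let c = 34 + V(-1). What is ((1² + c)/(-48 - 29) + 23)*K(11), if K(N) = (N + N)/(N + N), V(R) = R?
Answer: 1737/77 ≈ 22.558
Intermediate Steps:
c = 33 (c = 34 - 1 = 33)
K(N) = 1 (K(N) = (2*N)/((2*N)) = (2*N)*(1/(2*N)) = 1)
((1² + c)/(-48 - 29) + 23)*K(11) = ((1² + 33)/(-48 - 29) + 23)*1 = ((1 + 33)/(-77) + 23)*1 = (34*(-1/77) + 23)*1 = (-34/77 + 23)*1 = (1737/77)*1 = 1737/77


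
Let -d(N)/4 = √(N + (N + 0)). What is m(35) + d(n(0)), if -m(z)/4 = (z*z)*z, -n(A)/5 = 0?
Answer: -171500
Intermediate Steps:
n(A) = 0 (n(A) = -5*0 = 0)
d(N) = -4*√2*√N (d(N) = -4*√(N + (N + 0)) = -4*√(N + N) = -4*√2*√N)
m(z) = -4*z³ (m(z) = -4*z*z*z = -4*z²*z = -4*z³)
m(35) + d(n(0)) = -4*35³ - 4*√2*√0 = -4*42875 - 4*√2*0 = -171500 + 0 = -171500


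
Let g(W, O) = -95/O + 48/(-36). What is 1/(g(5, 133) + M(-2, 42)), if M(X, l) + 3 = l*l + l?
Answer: 21/37820 ≈ 0.00055526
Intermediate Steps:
g(W, O) = -4/3 - 95/O (g(W, O) = -95/O + 48*(-1/36) = -95/O - 4/3 = -4/3 - 95/O)
M(X, l) = -3 + l + l**2 (M(X, l) = -3 + (l*l + l) = -3 + (l**2 + l) = -3 + (l + l**2) = -3 + l + l**2)
1/(g(5, 133) + M(-2, 42)) = 1/((-4/3 - 95/133) + (-3 + 42 + 42**2)) = 1/((-4/3 - 95*1/133) + (-3 + 42 + 1764)) = 1/((-4/3 - 5/7) + 1803) = 1/(-43/21 + 1803) = 1/(37820/21) = 21/37820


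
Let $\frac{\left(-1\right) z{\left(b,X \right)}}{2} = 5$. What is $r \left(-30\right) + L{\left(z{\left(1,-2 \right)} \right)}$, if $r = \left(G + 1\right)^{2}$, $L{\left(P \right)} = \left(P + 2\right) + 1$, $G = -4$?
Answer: $-277$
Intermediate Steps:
$z{\left(b,X \right)} = -10$ ($z{\left(b,X \right)} = \left(-2\right) 5 = -10$)
$L{\left(P \right)} = 3 + P$ ($L{\left(P \right)} = \left(2 + P\right) + 1 = 3 + P$)
$r = 9$ ($r = \left(-4 + 1\right)^{2} = \left(-3\right)^{2} = 9$)
$r \left(-30\right) + L{\left(z{\left(1,-2 \right)} \right)} = 9 \left(-30\right) + \left(3 - 10\right) = -270 - 7 = -277$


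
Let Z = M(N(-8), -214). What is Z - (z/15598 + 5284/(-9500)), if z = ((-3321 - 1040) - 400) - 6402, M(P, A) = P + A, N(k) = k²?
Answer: -5509670417/37045250 ≈ -148.73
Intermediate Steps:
M(P, A) = A + P
z = -11163 (z = (-4361 - 400) - 6402 = -4761 - 6402 = -11163)
Z = -150 (Z = -214 + (-8)² = -214 + 64 = -150)
Z - (z/15598 + 5284/(-9500)) = -150 - (-11163/15598 + 5284/(-9500)) = -150 - (-11163*1/15598 + 5284*(-1/9500)) = -150 - (-11163/15598 - 1321/2375) = -150 - 1*(-47117083/37045250) = -150 + 47117083/37045250 = -5509670417/37045250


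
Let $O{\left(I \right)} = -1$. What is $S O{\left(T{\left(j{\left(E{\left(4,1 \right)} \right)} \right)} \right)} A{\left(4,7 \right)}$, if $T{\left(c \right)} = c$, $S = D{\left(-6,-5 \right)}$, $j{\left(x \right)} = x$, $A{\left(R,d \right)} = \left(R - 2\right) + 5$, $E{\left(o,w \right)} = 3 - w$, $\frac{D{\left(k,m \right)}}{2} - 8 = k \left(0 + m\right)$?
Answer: $-532$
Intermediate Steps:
$D{\left(k,m \right)} = 16 + 2 k m$ ($D{\left(k,m \right)} = 16 + 2 k \left(0 + m\right) = 16 + 2 k m$)
$A{\left(R,d \right)} = 3 + R$ ($A{\left(R,d \right)} = \left(-2 + R\right) + 5 = 3 + R$)
$S = 76$ ($S = 16 + 2 \left(-6\right) \left(-5\right) = 16 + 60 = 76$)
$S O{\left(T{\left(j{\left(E{\left(4,1 \right)} \right)} \right)} \right)} A{\left(4,7 \right)} = 76 \left(-1\right) \left(3 + 4\right) = \left(-76\right) 7 = -532$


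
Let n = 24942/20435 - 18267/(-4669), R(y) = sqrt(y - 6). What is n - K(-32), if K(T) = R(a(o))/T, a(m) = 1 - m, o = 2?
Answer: 489740343/95411015 + I*sqrt(7)/32 ≈ 5.133 + 0.08268*I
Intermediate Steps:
R(y) = sqrt(-6 + y)
n = 489740343/95411015 (n = 24942*(1/20435) - 18267*(-1/4669) = 24942/20435 + 18267/4669 = 489740343/95411015 ≈ 5.1329)
K(T) = I*sqrt(7)/T (K(T) = sqrt(-6 + (1 - 1*2))/T = sqrt(-6 + (1 - 2))/T = sqrt(-6 - 1)/T = sqrt(-7)/T = (I*sqrt(7))/T = I*sqrt(7)/T)
n - K(-32) = 489740343/95411015 - I*sqrt(7)/(-32) = 489740343/95411015 - I*sqrt(7)*(-1)/32 = 489740343/95411015 - (-1)*I*sqrt(7)/32 = 489740343/95411015 + I*sqrt(7)/32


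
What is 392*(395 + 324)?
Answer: 281848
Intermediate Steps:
392*(395 + 324) = 392*719 = 281848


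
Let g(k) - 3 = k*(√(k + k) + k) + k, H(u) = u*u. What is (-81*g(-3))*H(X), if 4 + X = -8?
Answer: -104976 + 34992*I*√6 ≈ -1.0498e+5 + 85713.0*I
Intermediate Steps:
X = -12 (X = -4 - 8 = -12)
H(u) = u²
g(k) = 3 + k + k*(k + √2*√k) (g(k) = 3 + (k*(√(k + k) + k) + k) = 3 + (k*(√(2*k) + k) + k) = 3 + (k*(√2*√k + k) + k) = 3 + (k*(k + √2*√k) + k) = 3 + (k + k*(k + √2*√k)) = 3 + k + k*(k + √2*√k))
(-81*g(-3))*H(X) = -81*(3 - 3 + (-3)² + √2*(-3)^(3/2))*(-12)² = -81*(3 - 3 + 9 + √2*(-3*I*√3))*144 = -81*(3 - 3 + 9 - 3*I*√6)*144 = -81*(9 - 3*I*√6)*144 = (-729 + 243*I*√6)*144 = -104976 + 34992*I*√6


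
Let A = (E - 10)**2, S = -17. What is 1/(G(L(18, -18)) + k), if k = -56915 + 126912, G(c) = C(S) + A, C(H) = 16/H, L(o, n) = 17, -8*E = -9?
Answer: 1088/76241409 ≈ 1.4270e-5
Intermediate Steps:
E = 9/8 (E = -1/8*(-9) = 9/8 ≈ 1.1250)
A = 5041/64 (A = (9/8 - 10)**2 = (-71/8)**2 = 5041/64 ≈ 78.766)
G(c) = 84673/1088 (G(c) = 16/(-17) + 5041/64 = 16*(-1/17) + 5041/64 = -16/17 + 5041/64 = 84673/1088)
k = 69997
1/(G(L(18, -18)) + k) = 1/(84673/1088 + 69997) = 1/(76241409/1088) = 1088/76241409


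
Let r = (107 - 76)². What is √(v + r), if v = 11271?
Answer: 2*√3058 ≈ 110.60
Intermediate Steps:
r = 961 (r = 31² = 961)
√(v + r) = √(11271 + 961) = √12232 = 2*√3058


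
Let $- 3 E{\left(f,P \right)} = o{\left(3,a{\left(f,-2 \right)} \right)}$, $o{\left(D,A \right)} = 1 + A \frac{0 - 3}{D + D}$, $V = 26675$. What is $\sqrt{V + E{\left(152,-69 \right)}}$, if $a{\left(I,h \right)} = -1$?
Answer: $\frac{\sqrt{106698}}{2} \approx 163.32$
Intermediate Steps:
$o{\left(D,A \right)} = 1 - \frac{3 A}{2 D}$ ($o{\left(D,A \right)} = 1 + A \left(- \frac{3}{2 D}\right) = 1 - \frac{3 A}{2 D}$)
$E{\left(f,P \right)} = - \frac{1}{2}$ ($E{\left(f,P \right)} = - \frac{\frac{1}{3} \left(3 - - \frac{3}{2}\right)}{3} = - \frac{\frac{1}{3} \left(3 + \frac{3}{2}\right)}{3} = - \frac{\frac{1}{3} \cdot \frac{9}{2}}{3} = \left(- \frac{1}{3}\right) \frac{3}{2} = - \frac{1}{2}$)
$\sqrt{V + E{\left(152,-69 \right)}} = \sqrt{26675 - \frac{1}{2}} = \sqrt{\frac{53349}{2}} = \frac{\sqrt{106698}}{2}$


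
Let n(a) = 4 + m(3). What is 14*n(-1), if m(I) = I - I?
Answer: 56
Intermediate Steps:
m(I) = 0
n(a) = 4 (n(a) = 4 + 0 = 4)
14*n(-1) = 14*4 = 56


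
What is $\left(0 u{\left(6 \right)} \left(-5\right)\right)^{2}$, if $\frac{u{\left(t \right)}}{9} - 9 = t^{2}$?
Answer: $0$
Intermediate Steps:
$u{\left(t \right)} = 81 + 9 t^{2}$
$\left(0 u{\left(6 \right)} \left(-5\right)\right)^{2} = \left(0 \left(81 + 9 \cdot 6^{2}\right) \left(-5\right)\right)^{2} = \left(0 \left(81 + 9 \cdot 36\right) \left(-5\right)\right)^{2} = \left(0 \left(81 + 324\right) \left(-5\right)\right)^{2} = \left(0 \cdot 405 \left(-5\right)\right)^{2} = \left(0 \left(-5\right)\right)^{2} = 0^{2} = 0$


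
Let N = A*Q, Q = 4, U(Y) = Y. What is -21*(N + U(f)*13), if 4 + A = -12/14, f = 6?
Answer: -1230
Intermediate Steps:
A = -34/7 (A = -4 - 12/14 = -4 - 12*1/14 = -4 - 6/7 = -34/7 ≈ -4.8571)
N = -136/7 (N = -34/7*4 = -136/7 ≈ -19.429)
-21*(N + U(f)*13) = -21*(-136/7 + 6*13) = -21*(-136/7 + 78) = -21*410/7 = -1230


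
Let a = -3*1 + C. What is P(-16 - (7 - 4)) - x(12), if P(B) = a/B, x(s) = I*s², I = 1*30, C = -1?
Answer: -82076/19 ≈ -4319.8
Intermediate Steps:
a = -4 (a = -3*1 - 1 = -3 - 1 = -4)
I = 30
x(s) = 30*s²
P(B) = -4/B
P(-16 - (7 - 4)) - x(12) = -4/(-16 - (7 - 4)) - 30*12² = -4/(-16 - 1*3) - 30*144 = -4/(-16 - 3) - 1*4320 = -4/(-19) - 4320 = -4*(-1/19) - 4320 = 4/19 - 4320 = -82076/19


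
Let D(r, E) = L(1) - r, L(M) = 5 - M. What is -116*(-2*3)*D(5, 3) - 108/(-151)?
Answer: -104988/151 ≈ -695.29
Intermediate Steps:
D(r, E) = 4 - r (D(r, E) = (5 - 1*1) - r = (5 - 1) - r = 4 - r)
-116*(-2*3)*D(5, 3) - 108/(-151) = -116*(-2*3)*(4 - 1*5) - 108/(-151) = -(-696)*(4 - 5) - 108*(-1/151) = -(-696)*(-1) + 108/151 = -116*6 + 108/151 = -696 + 108/151 = -104988/151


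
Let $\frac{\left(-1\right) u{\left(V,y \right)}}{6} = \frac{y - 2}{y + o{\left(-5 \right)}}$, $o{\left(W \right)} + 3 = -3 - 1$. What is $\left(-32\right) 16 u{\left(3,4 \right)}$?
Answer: $-2048$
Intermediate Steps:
$o{\left(W \right)} = -7$ ($o{\left(W \right)} = -3 - 4 = -7$)
$u{\left(V,y \right)} = - \frac{6 \left(-2 + y\right)}{-7 + y}$ ($u{\left(V,y \right)} = - 6 \frac{y - 2}{y - 7} = - 6 \frac{-2 + y}{-7 + y} = - \frac{6 \left(-2 + y\right)}{-7 + y}$)
$\left(-32\right) 16 u{\left(3,4 \right)} = \left(-32\right) 16 \frac{6 \left(2 - 4\right)}{-7 + 4} = - 512 \frac{6 \left(2 - 4\right)}{-3} = - 512 \cdot 6 \left(- \frac{1}{3}\right) \left(-2\right) = \left(-512\right) 4 = -2048$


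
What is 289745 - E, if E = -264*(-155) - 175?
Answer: 249000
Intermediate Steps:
E = 40745 (E = 40920 - 175 = 40745)
289745 - E = 289745 - 1*40745 = 289745 - 40745 = 249000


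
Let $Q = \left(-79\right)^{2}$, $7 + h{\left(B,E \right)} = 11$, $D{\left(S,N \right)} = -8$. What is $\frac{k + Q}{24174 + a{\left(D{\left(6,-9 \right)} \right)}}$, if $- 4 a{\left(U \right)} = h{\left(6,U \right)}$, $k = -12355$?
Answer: $- \frac{6114}{24173} \approx -0.25293$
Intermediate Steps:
$h{\left(B,E \right)} = 4$ ($h{\left(B,E \right)} = -7 + 11 = 4$)
$a{\left(U \right)} = -1$ ($a{\left(U \right)} = \left(- \frac{1}{4}\right) 4 = -1$)
$Q = 6241$
$\frac{k + Q}{24174 + a{\left(D{\left(6,-9 \right)} \right)}} = \frac{-12355 + 6241}{24174 - 1} = - \frac{6114}{24173}$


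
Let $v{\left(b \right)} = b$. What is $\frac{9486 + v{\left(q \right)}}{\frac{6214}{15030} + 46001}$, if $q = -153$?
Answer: $\frac{70137495}{345700622} \approx 0.20289$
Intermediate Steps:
$\frac{9486 + v{\left(q \right)}}{\frac{6214}{15030} + 46001} = \frac{9486 - 153}{\frac{6214}{15030} + 46001} = \frac{9333}{6214 \cdot \frac{1}{15030} + 46001} = \frac{9333}{\frac{3107}{7515} + 46001} = \frac{9333}{\frac{345700622}{7515}} = 9333 \cdot \frac{7515}{345700622} = \frac{70137495}{345700622}$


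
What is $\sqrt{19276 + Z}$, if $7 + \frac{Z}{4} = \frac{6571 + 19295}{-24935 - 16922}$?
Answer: $\frac{2 \sqrt{8429581983426}}{41857} \approx 138.73$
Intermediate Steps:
$Z = - \frac{1275460}{41857}$ ($Z = -28 + 4 \frac{6571 + 19295}{-24935 - 16922} = -28 + 4 \frac{25866}{-41857} = -28 + 4 \cdot 25866 \left(- \frac{1}{41857}\right) = -28 + 4 \left(- \frac{25866}{41857}\right) = -28 - \frac{103464}{41857} = - \frac{1275460}{41857} \approx -30.472$)
$\sqrt{19276 + Z} = \sqrt{19276 - \frac{1275460}{41857}} = \sqrt{\frac{805560072}{41857}} = \frac{2 \sqrt{8429581983426}}{41857}$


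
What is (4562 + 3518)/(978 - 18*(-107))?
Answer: 1010/363 ≈ 2.7824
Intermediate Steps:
(4562 + 3518)/(978 - 18*(-107)) = 8080/(978 + 1926) = 8080/2904 = 8080*(1/2904) = 1010/363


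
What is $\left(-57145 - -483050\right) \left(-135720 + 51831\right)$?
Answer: $-35728744545$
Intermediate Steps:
$\left(-57145 - -483050\right) \left(-135720 + 51831\right) = \left(-57145 + 483050\right) \left(-83889\right) = 425905 \left(-83889\right) = -35728744545$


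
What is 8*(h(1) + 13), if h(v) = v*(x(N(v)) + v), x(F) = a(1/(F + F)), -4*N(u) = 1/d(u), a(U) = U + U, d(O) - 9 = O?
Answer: -208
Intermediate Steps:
d(O) = 9 + O
a(U) = 2*U
N(u) = -1/(4*(9 + u))
x(F) = 1/F (x(F) = 2/(F + F) = 2/((2*F)) = 2*(1/(2*F)) = 1/F)
h(v) = v*(-36 - 3*v) (h(v) = v*(1/(-1/(36 + 4*v)) + v) = v*((-36 - 4*v) + v) = v*(-36 - 3*v))
8*(h(1) + 13) = 8*(3*1*(-12 - 1*1) + 13) = 8*(3*1*(-12 - 1) + 13) = 8*(3*1*(-13) + 13) = 8*(-39 + 13) = 8*(-26) = -208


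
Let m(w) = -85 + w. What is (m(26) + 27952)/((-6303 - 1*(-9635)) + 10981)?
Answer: 27893/14313 ≈ 1.9488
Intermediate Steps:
(m(26) + 27952)/((-6303 - 1*(-9635)) + 10981) = ((-85 + 26) + 27952)/((-6303 - 1*(-9635)) + 10981) = (-59 + 27952)/((-6303 + 9635) + 10981) = 27893/(3332 + 10981) = 27893/14313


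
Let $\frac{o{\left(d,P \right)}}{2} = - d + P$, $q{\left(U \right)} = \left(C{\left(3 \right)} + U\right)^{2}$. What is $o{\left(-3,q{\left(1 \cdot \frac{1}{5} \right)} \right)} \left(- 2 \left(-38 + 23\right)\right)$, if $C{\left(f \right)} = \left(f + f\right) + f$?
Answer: $\frac{26292}{5} \approx 5258.4$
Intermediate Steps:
$C{\left(f \right)} = 3 f$ ($C{\left(f \right)} = 2 f + f = 3 f$)
$q{\left(U \right)} = \left(9 + U\right)^{2}$ ($q{\left(U \right)} = \left(3 \cdot 3 + U\right)^{2} = \left(9 + U\right)^{2}$)
$o{\left(d,P \right)} = - 2 d + 2 P$ ($o{\left(d,P \right)} = 2 \left(- d + P\right) = 2 \left(P - d\right) = - 2 d + 2 P$)
$o{\left(-3,q{\left(1 \cdot \frac{1}{5} \right)} \right)} \left(- 2 \left(-38 + 23\right)\right) = \left(\left(-2\right) \left(-3\right) + 2 \left(9 + 1 \cdot \frac{1}{5}\right)^{2}\right) \left(- 2 \left(-38 + 23\right)\right) = \left(6 + 2 \left(9 + 1 \cdot \frac{1}{5}\right)^{2}\right) \left(\left(-2\right) \left(-15\right)\right) = \left(6 + 2 \left(9 + \frac{1}{5}\right)^{2}\right) 30 = \left(6 + 2 \left(\frac{46}{5}\right)^{2}\right) 30 = \left(6 + 2 \cdot \frac{2116}{25}\right) 30 = \left(6 + \frac{4232}{25}\right) 30 = \frac{4382}{25} \cdot 30 = \frac{26292}{5}$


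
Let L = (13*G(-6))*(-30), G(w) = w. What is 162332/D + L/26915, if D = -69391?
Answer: -120194024/53361679 ≈ -2.2524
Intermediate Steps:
L = 2340 (L = (13*(-6))*(-30) = -78*(-30) = 2340)
162332/D + L/26915 = 162332/(-69391) + 2340/26915 = 162332*(-1/69391) + 2340*(1/26915) = -162332/69391 + 468/5383 = -120194024/53361679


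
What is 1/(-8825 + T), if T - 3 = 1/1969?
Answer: -1969/17370517 ≈ -0.00011335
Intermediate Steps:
T = 5908/1969 (T = 3 + 1/1969 = 5908/1969 ≈ 3.0005)
1/(-8825 + T) = 1/(-8825 + 5908/1969) = 1/(-17370517/1969) = -1969/17370517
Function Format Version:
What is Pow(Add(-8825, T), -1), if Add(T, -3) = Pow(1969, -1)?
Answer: Rational(-1969, 17370517) ≈ -0.00011335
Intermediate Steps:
T = Rational(5908, 1969) (T = Add(3, Pow(1969, -1)) = Add(3, Rational(1, 1969)) = Rational(5908, 1969) ≈ 3.0005)
Pow(Add(-8825, T), -1) = Pow(Add(-8825, Rational(5908, 1969)), -1) = Pow(Rational(-17370517, 1969), -1) = Rational(-1969, 17370517)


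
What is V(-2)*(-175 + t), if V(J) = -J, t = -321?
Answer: -992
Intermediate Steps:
V(-2)*(-175 + t) = (-1*(-2))*(-175 - 321) = 2*(-496) = -992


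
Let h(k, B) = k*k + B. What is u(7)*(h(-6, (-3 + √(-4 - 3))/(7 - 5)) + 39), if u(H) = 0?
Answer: 0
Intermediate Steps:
h(k, B) = B + k² (h(k, B) = k² + B = B + k²)
u(7)*(h(-6, (-3 + √(-4 - 3))/(7 - 5)) + 39) = 0*(((-3 + √(-4 - 3))/(7 - 5) + (-6)²) + 39) = 0*(((-3 + √(-7))/2 + 36) + 39) = 0*(((-3 + I*√7)*(½) + 36) + 39) = 0*(((-3/2 + I*√7/2) + 36) + 39) = 0*((69/2 + I*√7/2) + 39) = 0*(147/2 + I*√7/2) = 0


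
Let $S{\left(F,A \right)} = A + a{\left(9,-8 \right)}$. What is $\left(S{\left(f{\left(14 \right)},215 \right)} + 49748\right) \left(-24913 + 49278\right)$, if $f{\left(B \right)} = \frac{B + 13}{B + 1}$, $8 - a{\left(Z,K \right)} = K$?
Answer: $1217738335$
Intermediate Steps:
$a{\left(Z,K \right)} = 8 - K$
$f{\left(B \right)} = \frac{13 + B}{1 + B}$
$S{\left(F,A \right)} = 16 + A$ ($S{\left(F,A \right)} = A + \left(8 - -8\right) = A + \left(8 + 8\right) = A + 16 = 16 + A$)
$\left(S{\left(f{\left(14 \right)},215 \right)} + 49748\right) \left(-24913 + 49278\right) = \left(\left(16 + 215\right) + 49748\right) \left(-24913 + 49278\right) = \left(231 + 49748\right) 24365 = 49979 \cdot 24365 = 1217738335$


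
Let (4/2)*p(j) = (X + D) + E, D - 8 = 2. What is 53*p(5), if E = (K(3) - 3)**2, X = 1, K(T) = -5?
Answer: 3975/2 ≈ 1987.5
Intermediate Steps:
D = 10 (D = 8 + 2 = 10)
E = 64 (E = (-5 - 3)**2 = (-8)**2 = 64)
p(j) = 75/2 (p(j) = ((1 + 10) + 64)/2 = (11 + 64)/2 = (1/2)*75 = 75/2)
53*p(5) = 53*(75/2) = 3975/2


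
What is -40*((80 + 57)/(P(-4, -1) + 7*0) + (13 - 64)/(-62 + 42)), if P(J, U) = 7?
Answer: -6194/7 ≈ -884.86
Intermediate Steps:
-40*((80 + 57)/(P(-4, -1) + 7*0) + (13 - 64)/(-62 + 42)) = -40*((80 + 57)/(7 + 7*0) + (13 - 64)/(-62 + 42)) = -40*(137/(7 + 0) - 51/(-20)) = -40*(137/7 - 51*(-1/20)) = -40*(137*(⅐) + 51/20) = -40*(137/7 + 51/20) = -40*3097/140 = -6194/7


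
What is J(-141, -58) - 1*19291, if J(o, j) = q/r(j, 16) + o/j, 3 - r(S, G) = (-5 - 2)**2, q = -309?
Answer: -12860995/667 ≈ -19282.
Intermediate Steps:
r(S, G) = -46 (r(S, G) = 3 - (-5 - 2)**2 = 3 - 1*(-7)**2 = 3 - 1*49 = 3 - 49 = -46)
J(o, j) = 309/46 + o/j (J(o, j) = -309/(-46) + o/j = -309*(-1/46) + o/j = 309/46 + o/j)
J(-141, -58) - 1*19291 = (309/46 - 141/(-58)) - 1*19291 = (309/46 - 141*(-1/58)) - 19291 = (309/46 + 141/58) - 19291 = 6102/667 - 19291 = -12860995/667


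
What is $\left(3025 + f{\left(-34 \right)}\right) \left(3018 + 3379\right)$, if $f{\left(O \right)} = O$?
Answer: $19133427$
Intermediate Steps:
$\left(3025 + f{\left(-34 \right)}\right) \left(3018 + 3379\right) = \left(3025 - 34\right) \left(3018 + 3379\right) = 2991 \cdot 6397 = 19133427$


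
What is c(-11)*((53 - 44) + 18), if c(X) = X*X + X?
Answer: 2970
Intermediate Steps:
c(X) = X + X**2 (c(X) = X**2 + X = X + X**2)
c(-11)*((53 - 44) + 18) = (-11*(1 - 11))*((53 - 44) + 18) = (-11*(-10))*(9 + 18) = 110*27 = 2970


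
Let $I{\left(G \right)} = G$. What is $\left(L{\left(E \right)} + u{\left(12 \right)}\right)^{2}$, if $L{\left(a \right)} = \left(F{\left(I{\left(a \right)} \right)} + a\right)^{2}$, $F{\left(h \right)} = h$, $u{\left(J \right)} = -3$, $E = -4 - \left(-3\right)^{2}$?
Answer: $452929$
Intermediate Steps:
$E = -13$ ($E = -4 - 9 = -13$)
$L{\left(a \right)} = 4 a^{2}$ ($L{\left(a \right)} = \left(a + a\right)^{2} = \left(2 a\right)^{2} = 4 a^{2}$)
$\left(L{\left(E \right)} + u{\left(12 \right)}\right)^{2} = \left(4 \left(-13\right)^{2} - 3\right)^{2} = \left(4 \cdot 169 - 3\right)^{2} = \left(676 - 3\right)^{2} = 673^{2} = 452929$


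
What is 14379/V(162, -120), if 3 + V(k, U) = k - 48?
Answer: 4793/37 ≈ 129.54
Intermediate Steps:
V(k, U) = -51 + k (V(k, U) = -3 + (k - 48) = -3 + (-48 + k) = -51 + k)
14379/V(162, -120) = 14379/(-51 + 162) = 14379/111 = 14379*(1/111) = 4793/37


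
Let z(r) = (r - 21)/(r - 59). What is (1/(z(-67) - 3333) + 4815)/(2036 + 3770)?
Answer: 505418481/609441305 ≈ 0.82931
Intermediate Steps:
z(r) = (-21 + r)/(-59 + r)
(1/(z(-67) - 3333) + 4815)/(2036 + 3770) = (1/((-21 - 67)/(-59 - 67) - 3333) + 4815)/(2036 + 3770) = (1/(-88/(-126) - 3333) + 4815)/5806 = (1/(-1/126*(-88) - 3333) + 4815)*(1/5806) = (1/(44/63 - 3333) + 4815)*(1/5806) = (1/(-209935/63) + 4815)*(1/5806) = (-63/209935 + 4815)*(1/5806) = (1010836962/209935)*(1/5806) = 505418481/609441305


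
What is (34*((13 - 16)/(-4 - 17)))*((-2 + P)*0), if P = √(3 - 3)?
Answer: 0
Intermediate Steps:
P = 0 (P = √0 = 0)
(34*((13 - 16)/(-4 - 17)))*((-2 + P)*0) = (34*((13 - 16)/(-4 - 17)))*((-2 + 0)*0) = (34*(-3/(-21)))*(-2*0) = (34*(-3*(-1/21)))*0 = (34*(⅐))*0 = (34/7)*0 = 0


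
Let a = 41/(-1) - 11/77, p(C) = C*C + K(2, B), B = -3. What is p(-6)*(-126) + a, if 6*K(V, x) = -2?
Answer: -31746/7 ≈ -4535.1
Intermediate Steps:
K(V, x) = -⅓ (K(V, x) = (⅙)*(-2) = -⅓)
p(C) = -⅓ + C² (p(C) = C*C - ⅓ = C² - ⅓ = -⅓ + C²)
a = -288/7 (a = 41*(-1) - 11*1/77 = -41 - ⅐ = -288/7 ≈ -41.143)
p(-6)*(-126) + a = (-⅓ + (-6)²)*(-126) - 288/7 = (-⅓ + 36)*(-126) - 288/7 = (107/3)*(-126) - 288/7 = -4494 - 288/7 = -31746/7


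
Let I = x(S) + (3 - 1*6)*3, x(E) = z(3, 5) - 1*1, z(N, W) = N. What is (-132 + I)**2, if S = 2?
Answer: 19321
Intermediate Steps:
x(E) = 2 (x(E) = 3 - 1*1 = 3 - 1 = 2)
I = -7 (I = 2 + (3 - 1*6)*3 = 2 + (3 - 6)*3 = 2 - 3*3 = 2 - 9 = -7)
(-132 + I)**2 = (-132 - 7)**2 = (-139)**2 = 19321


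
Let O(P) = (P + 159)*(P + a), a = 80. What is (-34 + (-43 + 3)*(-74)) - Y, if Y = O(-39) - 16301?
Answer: 14307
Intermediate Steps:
O(P) = (80 + P)*(159 + P) (O(P) = (P + 159)*(P + 80) = (159 + P)*(80 + P) = (80 + P)*(159 + P))
Y = -11381 (Y = (12720 + (-39)² + 239*(-39)) - 16301 = (12720 + 1521 - 9321) - 16301 = 4920 - 16301 = -11381)
(-34 + (-43 + 3)*(-74)) - Y = (-34 + (-43 + 3)*(-74)) - 1*(-11381) = (-34 - 40*(-74)) + 11381 = (-34 + 2960) + 11381 = 2926 + 11381 = 14307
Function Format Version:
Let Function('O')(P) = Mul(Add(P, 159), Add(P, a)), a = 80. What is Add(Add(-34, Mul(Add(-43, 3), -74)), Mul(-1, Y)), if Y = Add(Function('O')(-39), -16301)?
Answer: 14307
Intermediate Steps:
Function('O')(P) = Mul(Add(80, P), Add(159, P)) (Function('O')(P) = Mul(Add(P, 159), Add(P, 80)) = Mul(Add(159, P), Add(80, P)) = Mul(Add(80, P), Add(159, P)))
Y = -11381 (Y = Add(Add(12720, Pow(-39, 2), Mul(239, -39)), -16301) = Add(Add(12720, 1521, -9321), -16301) = Add(4920, -16301) = -11381)
Add(Add(-34, Mul(Add(-43, 3), -74)), Mul(-1, Y)) = Add(Add(-34, Mul(Add(-43, 3), -74)), Mul(-1, -11381)) = Add(Add(-34, Mul(-40, -74)), 11381) = Add(Add(-34, 2960), 11381) = Add(2926, 11381) = 14307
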